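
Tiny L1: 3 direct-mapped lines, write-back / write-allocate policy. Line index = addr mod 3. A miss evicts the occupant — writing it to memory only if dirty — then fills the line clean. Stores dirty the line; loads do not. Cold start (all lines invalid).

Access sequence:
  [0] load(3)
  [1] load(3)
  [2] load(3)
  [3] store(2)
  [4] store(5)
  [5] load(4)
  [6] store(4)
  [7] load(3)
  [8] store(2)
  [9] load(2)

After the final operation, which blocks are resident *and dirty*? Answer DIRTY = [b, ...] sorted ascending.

0: R B3 → L0 miss [-]
1: R B3 → L0 hit [-]
2: R B3 → L0 hit [-]
3: W B2 → L2 miss [D]
4: W B5 → L2 miss wb→B2 [D]
5: R B4 → L1 miss [-]
6: W B4 → L1 hit [D]
7: R B3 → L0 hit [-]
8: W B2 → L2 miss wb→B5 [D]
9: R B2 → L2 hit [D]

DIRTY = [2, 4]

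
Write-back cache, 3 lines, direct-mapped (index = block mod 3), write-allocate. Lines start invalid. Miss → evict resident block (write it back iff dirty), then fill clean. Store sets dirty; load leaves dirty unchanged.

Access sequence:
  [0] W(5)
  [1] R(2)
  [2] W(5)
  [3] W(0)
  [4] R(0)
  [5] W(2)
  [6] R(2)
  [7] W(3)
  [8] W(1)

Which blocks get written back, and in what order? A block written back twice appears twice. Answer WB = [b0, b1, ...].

WB = [5, 5, 0]

0: W B5 -> L2 miss  d=D]
1: R B2 -> L2 miss wb->B5  d=-]
2: W B5 -> L2 miss  d=D]
3: W B0 -> L0 miss  d=D]
4: R B0 -> L0 hit  d=D]
5: W B2 -> L2 miss wb->B5  d=D]
6: R B2 -> L2 hit  d=D]
7: W B3 -> L0 miss wb->B0  d=D]
8: W B1 -> L1 miss  d=D]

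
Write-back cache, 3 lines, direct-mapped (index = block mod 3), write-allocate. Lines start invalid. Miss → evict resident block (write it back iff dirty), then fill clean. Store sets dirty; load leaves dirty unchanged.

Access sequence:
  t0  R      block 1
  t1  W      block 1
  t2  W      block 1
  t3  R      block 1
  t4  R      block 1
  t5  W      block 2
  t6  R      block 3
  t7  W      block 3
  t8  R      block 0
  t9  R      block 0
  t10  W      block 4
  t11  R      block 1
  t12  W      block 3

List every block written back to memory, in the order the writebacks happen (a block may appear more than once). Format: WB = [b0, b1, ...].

  0 | R B1 → L1 miss [-]
  1 | W B1 → L1 hit [D]
  2 | W B1 → L1 hit [D]
  3 | R B1 → L1 hit [D]
  4 | R B1 → L1 hit [D]
  5 | W B2 → L2 miss [D]
  6 | R B3 → L0 miss [-]
  7 | W B3 → L0 hit [D]
  8 | R B0 → L0 miss wb→B3 [-]
  9 | R B0 → L0 hit [-]
  10 | W B4 → L1 miss wb→B1 [D]
  11 | R B1 → L1 miss wb→B4 [-]
  12 | W B3 → L0 miss [D]

WB = [3, 1, 4]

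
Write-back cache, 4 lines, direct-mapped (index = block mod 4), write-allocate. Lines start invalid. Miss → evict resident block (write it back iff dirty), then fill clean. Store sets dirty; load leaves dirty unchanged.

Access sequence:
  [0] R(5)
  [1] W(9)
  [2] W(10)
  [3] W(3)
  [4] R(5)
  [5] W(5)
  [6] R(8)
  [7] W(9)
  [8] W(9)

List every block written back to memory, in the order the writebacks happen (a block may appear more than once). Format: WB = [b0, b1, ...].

  0 | R B5 → L1 miss [-]
  1 | W B9 → L1 miss [D]
  2 | W B10 → L2 miss [D]
  3 | W B3 → L3 miss [D]
  4 | R B5 → L1 miss wb→B9 [-]
  5 | W B5 → L1 hit [D]
  6 | R B8 → L0 miss [-]
  7 | W B9 → L1 miss wb→B5 [D]
  8 | W B9 → L1 hit [D]

WB = [9, 5]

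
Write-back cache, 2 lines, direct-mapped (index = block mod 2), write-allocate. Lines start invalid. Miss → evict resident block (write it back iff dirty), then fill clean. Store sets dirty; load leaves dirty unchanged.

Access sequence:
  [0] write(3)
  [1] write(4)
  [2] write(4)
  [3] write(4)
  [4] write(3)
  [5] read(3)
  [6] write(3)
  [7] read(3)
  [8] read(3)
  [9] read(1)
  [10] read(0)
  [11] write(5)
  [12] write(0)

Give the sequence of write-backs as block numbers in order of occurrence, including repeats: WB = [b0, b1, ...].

WB = [3, 4]

  0 | W B3 → L1 miss [D]
  1 | W B4 → L0 miss [D]
  2 | W B4 → L0 hit [D]
  3 | W B4 → L0 hit [D]
  4 | W B3 → L1 hit [D]
  5 | R B3 → L1 hit [D]
  6 | W B3 → L1 hit [D]
  7 | R B3 → L1 hit [D]
  8 | R B3 → L1 hit [D]
  9 | R B1 → L1 miss wb→B3 [-]
  10 | R B0 → L0 miss wb→B4 [-]
  11 | W B5 → L1 miss [D]
  12 | W B0 → L0 hit [D]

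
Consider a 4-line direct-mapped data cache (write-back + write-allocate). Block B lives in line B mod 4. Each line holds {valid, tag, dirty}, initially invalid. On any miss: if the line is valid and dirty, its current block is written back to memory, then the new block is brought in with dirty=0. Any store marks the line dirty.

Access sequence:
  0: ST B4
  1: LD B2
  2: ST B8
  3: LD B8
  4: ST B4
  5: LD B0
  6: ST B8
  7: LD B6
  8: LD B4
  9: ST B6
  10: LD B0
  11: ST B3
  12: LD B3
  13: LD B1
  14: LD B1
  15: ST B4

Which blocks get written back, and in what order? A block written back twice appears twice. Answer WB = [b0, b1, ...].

WB = [4, 8, 4, 8]

0: W B4 → L0 miss [D]
1: R B2 → L2 miss [-]
2: W B8 → L0 miss wb→B4 [D]
3: R B8 → L0 hit [D]
4: W B4 → L0 miss wb→B8 [D]
5: R B0 → L0 miss wb→B4 [-]
6: W B8 → L0 miss [D]
7: R B6 → L2 miss [-]
8: R B4 → L0 miss wb→B8 [-]
9: W B6 → L2 hit [D]
10: R B0 → L0 miss [-]
11: W B3 → L3 miss [D]
12: R B3 → L3 hit [D]
13: R B1 → L1 miss [-]
14: R B1 → L1 hit [-]
15: W B4 → L0 miss [D]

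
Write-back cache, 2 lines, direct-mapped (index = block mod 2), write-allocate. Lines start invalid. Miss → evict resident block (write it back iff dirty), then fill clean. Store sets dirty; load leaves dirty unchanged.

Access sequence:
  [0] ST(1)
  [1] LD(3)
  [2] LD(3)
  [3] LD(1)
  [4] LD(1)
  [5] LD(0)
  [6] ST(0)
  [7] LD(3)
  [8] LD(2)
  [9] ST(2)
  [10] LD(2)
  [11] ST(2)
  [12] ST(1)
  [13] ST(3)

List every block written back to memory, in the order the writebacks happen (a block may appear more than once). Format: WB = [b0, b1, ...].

WB = [1, 0, 1]

0: W B1 → L1 miss [D]
1: R B3 → L1 miss wb→B1 [-]
2: R B3 → L1 hit [-]
3: R B1 → L1 miss [-]
4: R B1 → L1 hit [-]
5: R B0 → L0 miss [-]
6: W B0 → L0 hit [D]
7: R B3 → L1 miss [-]
8: R B2 → L0 miss wb→B0 [-]
9: W B2 → L0 hit [D]
10: R B2 → L0 hit [D]
11: W B2 → L0 hit [D]
12: W B1 → L1 miss [D]
13: W B3 → L1 miss wb→B1 [D]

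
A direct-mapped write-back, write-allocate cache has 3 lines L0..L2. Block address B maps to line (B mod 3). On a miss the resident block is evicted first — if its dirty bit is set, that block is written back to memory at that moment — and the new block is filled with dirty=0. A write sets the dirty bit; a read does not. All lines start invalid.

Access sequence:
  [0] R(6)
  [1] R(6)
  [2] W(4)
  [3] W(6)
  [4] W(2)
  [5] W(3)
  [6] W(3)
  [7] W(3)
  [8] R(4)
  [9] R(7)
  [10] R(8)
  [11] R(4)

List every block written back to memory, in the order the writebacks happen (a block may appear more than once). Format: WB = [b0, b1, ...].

WB = [6, 4, 2]

0: R B6 → L0 miss [-]
1: R B6 → L0 hit [-]
2: W B4 → L1 miss [D]
3: W B6 → L0 hit [D]
4: W B2 → L2 miss [D]
5: W B3 → L0 miss wb→B6 [D]
6: W B3 → L0 hit [D]
7: W B3 → L0 hit [D]
8: R B4 → L1 hit [D]
9: R B7 → L1 miss wb→B4 [-]
10: R B8 → L2 miss wb→B2 [-]
11: R B4 → L1 miss [-]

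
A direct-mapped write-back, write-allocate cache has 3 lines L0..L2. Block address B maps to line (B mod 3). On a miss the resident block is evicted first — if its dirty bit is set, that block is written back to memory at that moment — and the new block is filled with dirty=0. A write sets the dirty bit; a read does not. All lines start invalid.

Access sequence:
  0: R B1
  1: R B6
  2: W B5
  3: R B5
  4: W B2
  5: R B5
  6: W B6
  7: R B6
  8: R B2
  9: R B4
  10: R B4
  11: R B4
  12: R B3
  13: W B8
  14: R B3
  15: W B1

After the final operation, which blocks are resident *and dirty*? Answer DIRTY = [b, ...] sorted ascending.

0: R B1 -> L1 miss  d=-]
1: R B6 -> L0 miss  d=-]
2: W B5 -> L2 miss  d=D]
3: R B5 -> L2 hit  d=D]
4: W B2 -> L2 miss wb->B5  d=D]
5: R B5 -> L2 miss wb->B2  d=-]
6: W B6 -> L0 hit  d=D]
7: R B6 -> L0 hit  d=D]
8: R B2 -> L2 miss  d=-]
9: R B4 -> L1 miss  d=-]
10: R B4 -> L1 hit  d=-]
11: R B4 -> L1 hit  d=-]
12: R B3 -> L0 miss wb->B6  d=-]
13: W B8 -> L2 miss  d=D]
14: R B3 -> L0 hit  d=-]
15: W B1 -> L1 miss  d=D]

DIRTY = [1, 8]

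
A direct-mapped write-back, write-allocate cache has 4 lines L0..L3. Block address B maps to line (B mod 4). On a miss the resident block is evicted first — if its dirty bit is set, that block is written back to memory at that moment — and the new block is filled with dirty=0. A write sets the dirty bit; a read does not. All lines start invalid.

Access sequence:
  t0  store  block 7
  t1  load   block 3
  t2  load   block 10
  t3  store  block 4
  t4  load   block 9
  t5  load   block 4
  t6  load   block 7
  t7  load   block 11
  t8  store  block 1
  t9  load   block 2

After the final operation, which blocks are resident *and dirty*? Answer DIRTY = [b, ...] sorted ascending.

DIRTY = [1, 4]

  0 | W B7 → L3 miss [D]
  1 | R B3 → L3 miss wb→B7 [-]
  2 | R B10 → L2 miss [-]
  3 | W B4 → L0 miss [D]
  4 | R B9 → L1 miss [-]
  5 | R B4 → L0 hit [D]
  6 | R B7 → L3 miss [-]
  7 | R B11 → L3 miss [-]
  8 | W B1 → L1 miss [D]
  9 | R B2 → L2 miss [-]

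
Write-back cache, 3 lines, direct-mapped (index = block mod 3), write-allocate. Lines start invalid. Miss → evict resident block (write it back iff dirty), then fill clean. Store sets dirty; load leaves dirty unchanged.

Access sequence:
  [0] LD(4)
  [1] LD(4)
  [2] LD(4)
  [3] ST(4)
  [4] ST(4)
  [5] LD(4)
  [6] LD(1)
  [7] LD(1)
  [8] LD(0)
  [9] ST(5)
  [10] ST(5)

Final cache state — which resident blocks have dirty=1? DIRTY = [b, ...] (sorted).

0: R B4 → L1 miss [-]
1: R B4 → L1 hit [-]
2: R B4 → L1 hit [-]
3: W B4 → L1 hit [D]
4: W B4 → L1 hit [D]
5: R B4 → L1 hit [D]
6: R B1 → L1 miss wb→B4 [-]
7: R B1 → L1 hit [-]
8: R B0 → L0 miss [-]
9: W B5 → L2 miss [D]
10: W B5 → L2 hit [D]

DIRTY = [5]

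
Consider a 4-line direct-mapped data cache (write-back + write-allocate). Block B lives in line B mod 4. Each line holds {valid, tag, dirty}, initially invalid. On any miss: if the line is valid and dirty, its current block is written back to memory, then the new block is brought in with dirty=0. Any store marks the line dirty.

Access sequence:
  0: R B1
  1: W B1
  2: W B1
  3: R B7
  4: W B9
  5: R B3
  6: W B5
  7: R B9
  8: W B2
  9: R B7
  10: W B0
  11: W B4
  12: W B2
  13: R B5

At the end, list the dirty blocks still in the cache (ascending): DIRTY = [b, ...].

DIRTY = [2, 4]

  0 | R B1 → L1 miss [-]
  1 | W B1 → L1 hit [D]
  2 | W B1 → L1 hit [D]
  3 | R B7 → L3 miss [-]
  4 | W B9 → L1 miss wb→B1 [D]
  5 | R B3 → L3 miss [-]
  6 | W B5 → L1 miss wb→B9 [D]
  7 | R B9 → L1 miss wb→B5 [-]
  8 | W B2 → L2 miss [D]
  9 | R B7 → L3 miss [-]
  10 | W B0 → L0 miss [D]
  11 | W B4 → L0 miss wb→B0 [D]
  12 | W B2 → L2 hit [D]
  13 | R B5 → L1 miss [-]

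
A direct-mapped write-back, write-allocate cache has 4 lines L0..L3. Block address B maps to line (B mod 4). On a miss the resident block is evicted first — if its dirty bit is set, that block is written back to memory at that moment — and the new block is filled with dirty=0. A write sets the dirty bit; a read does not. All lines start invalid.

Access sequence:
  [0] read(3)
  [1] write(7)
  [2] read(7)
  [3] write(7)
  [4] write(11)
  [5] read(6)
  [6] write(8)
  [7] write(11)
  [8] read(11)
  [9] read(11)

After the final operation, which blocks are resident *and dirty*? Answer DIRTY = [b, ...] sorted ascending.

  0 | R B3 → L3 miss [-]
  1 | W B7 → L3 miss [D]
  2 | R B7 → L3 hit [D]
  3 | W B7 → L3 hit [D]
  4 | W B11 → L3 miss wb→B7 [D]
  5 | R B6 → L2 miss [-]
  6 | W B8 → L0 miss [D]
  7 | W B11 → L3 hit [D]
  8 | R B11 → L3 hit [D]
  9 | R B11 → L3 hit [D]

DIRTY = [8, 11]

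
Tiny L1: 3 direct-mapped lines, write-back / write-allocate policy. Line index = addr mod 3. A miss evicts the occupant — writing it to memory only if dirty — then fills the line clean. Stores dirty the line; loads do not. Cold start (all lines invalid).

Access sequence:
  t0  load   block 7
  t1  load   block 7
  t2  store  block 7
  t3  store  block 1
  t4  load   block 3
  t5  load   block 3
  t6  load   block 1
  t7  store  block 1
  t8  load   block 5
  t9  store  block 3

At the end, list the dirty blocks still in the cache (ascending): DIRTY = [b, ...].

  0 | R B7 → L1 miss [-]
  1 | R B7 → L1 hit [-]
  2 | W B7 → L1 hit [D]
  3 | W B1 → L1 miss wb→B7 [D]
  4 | R B3 → L0 miss [-]
  5 | R B3 → L0 hit [-]
  6 | R B1 → L1 hit [D]
  7 | W B1 → L1 hit [D]
  8 | R B5 → L2 miss [-]
  9 | W B3 → L0 hit [D]

DIRTY = [1, 3]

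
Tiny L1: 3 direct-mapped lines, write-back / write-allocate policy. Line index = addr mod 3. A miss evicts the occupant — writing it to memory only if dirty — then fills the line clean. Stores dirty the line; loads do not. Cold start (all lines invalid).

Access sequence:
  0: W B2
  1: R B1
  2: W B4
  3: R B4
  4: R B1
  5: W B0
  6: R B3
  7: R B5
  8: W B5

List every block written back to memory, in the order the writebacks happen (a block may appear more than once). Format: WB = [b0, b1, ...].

WB = [4, 0, 2]

0: W B2 -> L2 miss  d=D]
1: R B1 -> L1 miss  d=-]
2: W B4 -> L1 miss  d=D]
3: R B4 -> L1 hit  d=D]
4: R B1 -> L1 miss wb->B4  d=-]
5: W B0 -> L0 miss  d=D]
6: R B3 -> L0 miss wb->B0  d=-]
7: R B5 -> L2 miss wb->B2  d=-]
8: W B5 -> L2 hit  d=D]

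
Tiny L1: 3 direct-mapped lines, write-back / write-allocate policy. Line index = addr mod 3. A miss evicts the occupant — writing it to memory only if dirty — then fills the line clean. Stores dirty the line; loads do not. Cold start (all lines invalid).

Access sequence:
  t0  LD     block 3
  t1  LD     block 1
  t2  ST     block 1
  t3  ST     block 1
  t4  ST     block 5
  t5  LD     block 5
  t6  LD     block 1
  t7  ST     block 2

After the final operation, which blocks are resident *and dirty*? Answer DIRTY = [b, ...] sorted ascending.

0: R B3 -> L0 miss  d=-]
1: R B1 -> L1 miss  d=-]
2: W B1 -> L1 hit  d=D]
3: W B1 -> L1 hit  d=D]
4: W B5 -> L2 miss  d=D]
5: R B5 -> L2 hit  d=D]
6: R B1 -> L1 hit  d=D]
7: W B2 -> L2 miss wb->B5  d=D]

DIRTY = [1, 2]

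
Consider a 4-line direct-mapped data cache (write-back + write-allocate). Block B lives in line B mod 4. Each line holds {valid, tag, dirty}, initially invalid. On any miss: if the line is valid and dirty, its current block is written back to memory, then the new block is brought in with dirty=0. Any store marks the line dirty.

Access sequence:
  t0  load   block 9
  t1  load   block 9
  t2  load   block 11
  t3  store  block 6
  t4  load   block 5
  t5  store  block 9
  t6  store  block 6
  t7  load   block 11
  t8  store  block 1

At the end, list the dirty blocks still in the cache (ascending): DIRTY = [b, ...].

  0 | R B9 → L1 miss [-]
  1 | R B9 → L1 hit [-]
  2 | R B11 → L3 miss [-]
  3 | W B6 → L2 miss [D]
  4 | R B5 → L1 miss [-]
  5 | W B9 → L1 miss [D]
  6 | W B6 → L2 hit [D]
  7 | R B11 → L3 hit [-]
  8 | W B1 → L1 miss wb→B9 [D]

DIRTY = [1, 6]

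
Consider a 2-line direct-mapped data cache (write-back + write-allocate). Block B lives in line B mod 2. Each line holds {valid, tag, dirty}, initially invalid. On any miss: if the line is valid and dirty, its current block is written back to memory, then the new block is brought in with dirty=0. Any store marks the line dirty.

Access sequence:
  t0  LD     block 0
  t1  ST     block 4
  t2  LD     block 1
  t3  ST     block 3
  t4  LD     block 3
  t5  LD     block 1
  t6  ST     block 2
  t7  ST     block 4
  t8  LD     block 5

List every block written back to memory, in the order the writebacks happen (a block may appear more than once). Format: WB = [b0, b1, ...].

  0 | R B0 → L0 miss [-]
  1 | W B4 → L0 miss [D]
  2 | R B1 → L1 miss [-]
  3 | W B3 → L1 miss [D]
  4 | R B3 → L1 hit [D]
  5 | R B1 → L1 miss wb→B3 [-]
  6 | W B2 → L0 miss wb→B4 [D]
  7 | W B4 → L0 miss wb→B2 [D]
  8 | R B5 → L1 miss [-]

WB = [3, 4, 2]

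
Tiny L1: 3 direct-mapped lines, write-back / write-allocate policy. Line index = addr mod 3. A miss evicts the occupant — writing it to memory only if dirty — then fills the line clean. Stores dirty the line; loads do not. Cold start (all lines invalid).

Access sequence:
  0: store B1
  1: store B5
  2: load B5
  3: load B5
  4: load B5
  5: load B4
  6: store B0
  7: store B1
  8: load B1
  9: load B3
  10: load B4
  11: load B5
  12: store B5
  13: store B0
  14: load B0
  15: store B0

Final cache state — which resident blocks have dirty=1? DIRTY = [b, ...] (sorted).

0: W B1 → L1 miss [D]
1: W B5 → L2 miss [D]
2: R B5 → L2 hit [D]
3: R B5 → L2 hit [D]
4: R B5 → L2 hit [D]
5: R B4 → L1 miss wb→B1 [-]
6: W B0 → L0 miss [D]
7: W B1 → L1 miss [D]
8: R B1 → L1 hit [D]
9: R B3 → L0 miss wb→B0 [-]
10: R B4 → L1 miss wb→B1 [-]
11: R B5 → L2 hit [D]
12: W B5 → L2 hit [D]
13: W B0 → L0 miss [D]
14: R B0 → L0 hit [D]
15: W B0 → L0 hit [D]

DIRTY = [0, 5]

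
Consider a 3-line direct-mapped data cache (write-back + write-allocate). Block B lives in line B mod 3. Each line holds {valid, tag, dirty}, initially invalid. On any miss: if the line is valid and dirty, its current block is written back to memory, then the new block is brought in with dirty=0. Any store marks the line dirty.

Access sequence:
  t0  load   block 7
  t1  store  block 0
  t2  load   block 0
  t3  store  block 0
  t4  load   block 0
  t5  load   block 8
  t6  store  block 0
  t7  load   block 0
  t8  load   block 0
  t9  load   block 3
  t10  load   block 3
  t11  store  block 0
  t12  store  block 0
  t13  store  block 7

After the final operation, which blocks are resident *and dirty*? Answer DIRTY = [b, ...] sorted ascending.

  0 | R B7 → L1 miss [-]
  1 | W B0 → L0 miss [D]
  2 | R B0 → L0 hit [D]
  3 | W B0 → L0 hit [D]
  4 | R B0 → L0 hit [D]
  5 | R B8 → L2 miss [-]
  6 | W B0 → L0 hit [D]
  7 | R B0 → L0 hit [D]
  8 | R B0 → L0 hit [D]
  9 | R B3 → L0 miss wb→B0 [-]
  10 | R B3 → L0 hit [-]
  11 | W B0 → L0 miss [D]
  12 | W B0 → L0 hit [D]
  13 | W B7 → L1 hit [D]

DIRTY = [0, 7]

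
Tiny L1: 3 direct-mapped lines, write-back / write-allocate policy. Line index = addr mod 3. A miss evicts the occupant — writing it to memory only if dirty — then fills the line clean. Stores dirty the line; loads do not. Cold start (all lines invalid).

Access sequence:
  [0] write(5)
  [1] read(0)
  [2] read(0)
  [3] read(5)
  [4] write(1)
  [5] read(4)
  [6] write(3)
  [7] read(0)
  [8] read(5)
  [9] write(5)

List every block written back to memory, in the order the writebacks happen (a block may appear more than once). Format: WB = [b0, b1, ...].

WB = [1, 3]

0: W B5 → L2 miss [D]
1: R B0 → L0 miss [-]
2: R B0 → L0 hit [-]
3: R B5 → L2 hit [D]
4: W B1 → L1 miss [D]
5: R B4 → L1 miss wb→B1 [-]
6: W B3 → L0 miss [D]
7: R B0 → L0 miss wb→B3 [-]
8: R B5 → L2 hit [D]
9: W B5 → L2 hit [D]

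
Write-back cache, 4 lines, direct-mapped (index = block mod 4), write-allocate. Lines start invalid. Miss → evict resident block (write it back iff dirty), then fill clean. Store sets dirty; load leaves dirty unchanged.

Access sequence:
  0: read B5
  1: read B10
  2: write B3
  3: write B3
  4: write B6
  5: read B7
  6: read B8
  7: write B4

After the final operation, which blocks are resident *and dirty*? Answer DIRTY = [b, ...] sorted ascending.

0: R B5 -> L1 miss  d=-]
1: R B10 -> L2 miss  d=-]
2: W B3 -> L3 miss  d=D]
3: W B3 -> L3 hit  d=D]
4: W B6 -> L2 miss  d=D]
5: R B7 -> L3 miss wb->B3  d=-]
6: R B8 -> L0 miss  d=-]
7: W B4 -> L0 miss  d=D]

DIRTY = [4, 6]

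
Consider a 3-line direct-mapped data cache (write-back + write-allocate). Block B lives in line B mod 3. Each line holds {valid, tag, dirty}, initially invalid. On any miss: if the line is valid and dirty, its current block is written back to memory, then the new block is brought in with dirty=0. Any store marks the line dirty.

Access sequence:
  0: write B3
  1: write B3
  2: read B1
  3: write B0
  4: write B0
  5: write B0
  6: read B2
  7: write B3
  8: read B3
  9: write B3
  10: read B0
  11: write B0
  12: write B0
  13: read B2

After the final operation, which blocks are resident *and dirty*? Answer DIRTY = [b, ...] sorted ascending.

  0 | W B3 → L0 miss [D]
  1 | W B3 → L0 hit [D]
  2 | R B1 → L1 miss [-]
  3 | W B0 → L0 miss wb→B3 [D]
  4 | W B0 → L0 hit [D]
  5 | W B0 → L0 hit [D]
  6 | R B2 → L2 miss [-]
  7 | W B3 → L0 miss wb→B0 [D]
  8 | R B3 → L0 hit [D]
  9 | W B3 → L0 hit [D]
  10 | R B0 → L0 miss wb→B3 [-]
  11 | W B0 → L0 hit [D]
  12 | W B0 → L0 hit [D]
  13 | R B2 → L2 hit [-]

DIRTY = [0]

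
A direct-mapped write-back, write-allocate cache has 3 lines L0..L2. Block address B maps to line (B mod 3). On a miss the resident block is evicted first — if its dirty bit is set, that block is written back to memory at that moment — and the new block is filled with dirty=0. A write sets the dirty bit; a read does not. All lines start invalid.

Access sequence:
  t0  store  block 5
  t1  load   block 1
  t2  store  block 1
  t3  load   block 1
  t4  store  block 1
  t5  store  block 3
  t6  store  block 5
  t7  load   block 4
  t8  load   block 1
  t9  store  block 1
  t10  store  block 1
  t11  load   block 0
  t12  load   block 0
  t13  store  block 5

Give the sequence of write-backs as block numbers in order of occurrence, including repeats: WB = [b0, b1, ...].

0: W B5 → L2 miss [D]
1: R B1 → L1 miss [-]
2: W B1 → L1 hit [D]
3: R B1 → L1 hit [D]
4: W B1 → L1 hit [D]
5: W B3 → L0 miss [D]
6: W B5 → L2 hit [D]
7: R B4 → L1 miss wb→B1 [-]
8: R B1 → L1 miss [-]
9: W B1 → L1 hit [D]
10: W B1 → L1 hit [D]
11: R B0 → L0 miss wb→B3 [-]
12: R B0 → L0 hit [-]
13: W B5 → L2 hit [D]

WB = [1, 3]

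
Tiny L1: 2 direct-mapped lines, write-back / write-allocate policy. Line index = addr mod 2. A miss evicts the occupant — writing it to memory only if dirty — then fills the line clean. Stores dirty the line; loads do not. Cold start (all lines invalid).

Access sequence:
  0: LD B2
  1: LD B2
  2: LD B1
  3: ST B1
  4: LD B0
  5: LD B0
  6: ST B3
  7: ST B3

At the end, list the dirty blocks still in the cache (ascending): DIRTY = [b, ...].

0: R B2 → L0 miss [-]
1: R B2 → L0 hit [-]
2: R B1 → L1 miss [-]
3: W B1 → L1 hit [D]
4: R B0 → L0 miss [-]
5: R B0 → L0 hit [-]
6: W B3 → L1 miss wb→B1 [D]
7: W B3 → L1 hit [D]

DIRTY = [3]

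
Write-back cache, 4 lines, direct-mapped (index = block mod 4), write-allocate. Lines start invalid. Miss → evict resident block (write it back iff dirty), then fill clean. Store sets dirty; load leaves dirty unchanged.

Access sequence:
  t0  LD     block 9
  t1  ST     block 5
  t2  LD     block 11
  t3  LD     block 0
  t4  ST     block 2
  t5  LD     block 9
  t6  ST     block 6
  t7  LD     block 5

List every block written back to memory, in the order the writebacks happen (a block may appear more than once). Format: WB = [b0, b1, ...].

  0 | R B9 → L1 miss [-]
  1 | W B5 → L1 miss [D]
  2 | R B11 → L3 miss [-]
  3 | R B0 → L0 miss [-]
  4 | W B2 → L2 miss [D]
  5 | R B9 → L1 miss wb→B5 [-]
  6 | W B6 → L2 miss wb→B2 [D]
  7 | R B5 → L1 miss [-]

WB = [5, 2]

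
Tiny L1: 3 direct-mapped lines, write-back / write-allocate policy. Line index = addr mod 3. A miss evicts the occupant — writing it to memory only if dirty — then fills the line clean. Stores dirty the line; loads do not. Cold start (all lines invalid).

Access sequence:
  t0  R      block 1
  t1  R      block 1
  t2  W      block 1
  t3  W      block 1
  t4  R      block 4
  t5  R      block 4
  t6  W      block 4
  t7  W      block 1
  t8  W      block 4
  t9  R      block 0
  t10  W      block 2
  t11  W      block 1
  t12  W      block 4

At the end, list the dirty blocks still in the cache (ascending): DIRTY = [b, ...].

DIRTY = [2, 4]

0: R B1 -> L1 miss  d=-]
1: R B1 -> L1 hit  d=-]
2: W B1 -> L1 hit  d=D]
3: W B1 -> L1 hit  d=D]
4: R B4 -> L1 miss wb->B1  d=-]
5: R B4 -> L1 hit  d=-]
6: W B4 -> L1 hit  d=D]
7: W B1 -> L1 miss wb->B4  d=D]
8: W B4 -> L1 miss wb->B1  d=D]
9: R B0 -> L0 miss  d=-]
10: W B2 -> L2 miss  d=D]
11: W B1 -> L1 miss wb->B4  d=D]
12: W B4 -> L1 miss wb->B1  d=D]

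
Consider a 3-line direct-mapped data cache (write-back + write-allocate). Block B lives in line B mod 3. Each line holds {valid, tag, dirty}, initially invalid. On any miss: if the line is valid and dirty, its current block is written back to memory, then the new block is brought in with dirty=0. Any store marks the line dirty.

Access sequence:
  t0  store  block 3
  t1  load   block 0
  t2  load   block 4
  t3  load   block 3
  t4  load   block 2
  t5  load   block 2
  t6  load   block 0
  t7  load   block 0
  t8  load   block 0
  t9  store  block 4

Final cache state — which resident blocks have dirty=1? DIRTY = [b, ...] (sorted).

DIRTY = [4]

  0 | W B3 → L0 miss [D]
  1 | R B0 → L0 miss wb→B3 [-]
  2 | R B4 → L1 miss [-]
  3 | R B3 → L0 miss [-]
  4 | R B2 → L2 miss [-]
  5 | R B2 → L2 hit [-]
  6 | R B0 → L0 miss [-]
  7 | R B0 → L0 hit [-]
  8 | R B0 → L0 hit [-]
  9 | W B4 → L1 hit [D]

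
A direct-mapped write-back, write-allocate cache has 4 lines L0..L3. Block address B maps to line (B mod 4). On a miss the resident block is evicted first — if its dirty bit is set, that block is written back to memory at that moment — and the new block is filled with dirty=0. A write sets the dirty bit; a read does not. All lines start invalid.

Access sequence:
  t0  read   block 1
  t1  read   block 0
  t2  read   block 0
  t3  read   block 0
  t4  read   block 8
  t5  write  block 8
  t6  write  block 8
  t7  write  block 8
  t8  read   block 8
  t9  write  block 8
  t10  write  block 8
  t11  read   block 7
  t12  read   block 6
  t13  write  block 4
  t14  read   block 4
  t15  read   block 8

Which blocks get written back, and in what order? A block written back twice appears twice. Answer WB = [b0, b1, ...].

WB = [8, 4]

  0 | R B1 → L1 miss [-]
  1 | R B0 → L0 miss [-]
  2 | R B0 → L0 hit [-]
  3 | R B0 → L0 hit [-]
  4 | R B8 → L0 miss [-]
  5 | W B8 → L0 hit [D]
  6 | W B8 → L0 hit [D]
  7 | W B8 → L0 hit [D]
  8 | R B8 → L0 hit [D]
  9 | W B8 → L0 hit [D]
  10 | W B8 → L0 hit [D]
  11 | R B7 → L3 miss [-]
  12 | R B6 → L2 miss [-]
  13 | W B4 → L0 miss wb→B8 [D]
  14 | R B4 → L0 hit [D]
  15 | R B8 → L0 miss wb→B4 [-]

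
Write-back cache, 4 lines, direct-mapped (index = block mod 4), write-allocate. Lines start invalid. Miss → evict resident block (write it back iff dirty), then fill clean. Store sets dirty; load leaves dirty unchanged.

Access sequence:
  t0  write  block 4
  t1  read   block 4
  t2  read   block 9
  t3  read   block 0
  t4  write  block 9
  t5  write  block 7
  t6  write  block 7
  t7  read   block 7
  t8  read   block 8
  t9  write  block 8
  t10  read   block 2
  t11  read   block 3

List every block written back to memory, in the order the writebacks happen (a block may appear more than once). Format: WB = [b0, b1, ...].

WB = [4, 7]

0: W B4 -> L0 miss  d=D]
1: R B4 -> L0 hit  d=D]
2: R B9 -> L1 miss  d=-]
3: R B0 -> L0 miss wb->B4  d=-]
4: W B9 -> L1 hit  d=D]
5: W B7 -> L3 miss  d=D]
6: W B7 -> L3 hit  d=D]
7: R B7 -> L3 hit  d=D]
8: R B8 -> L0 miss  d=-]
9: W B8 -> L0 hit  d=D]
10: R B2 -> L2 miss  d=-]
11: R B3 -> L3 miss wb->B7  d=-]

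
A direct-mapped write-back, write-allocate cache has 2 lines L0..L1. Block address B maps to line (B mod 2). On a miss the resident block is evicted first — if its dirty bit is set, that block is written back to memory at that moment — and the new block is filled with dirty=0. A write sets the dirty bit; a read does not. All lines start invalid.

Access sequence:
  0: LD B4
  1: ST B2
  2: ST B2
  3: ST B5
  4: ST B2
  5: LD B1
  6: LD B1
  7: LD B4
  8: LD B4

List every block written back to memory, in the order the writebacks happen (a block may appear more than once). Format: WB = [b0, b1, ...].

WB = [5, 2]

0: R B4 → L0 miss [-]
1: W B2 → L0 miss [D]
2: W B2 → L0 hit [D]
3: W B5 → L1 miss [D]
4: W B2 → L0 hit [D]
5: R B1 → L1 miss wb→B5 [-]
6: R B1 → L1 hit [-]
7: R B4 → L0 miss wb→B2 [-]
8: R B4 → L0 hit [-]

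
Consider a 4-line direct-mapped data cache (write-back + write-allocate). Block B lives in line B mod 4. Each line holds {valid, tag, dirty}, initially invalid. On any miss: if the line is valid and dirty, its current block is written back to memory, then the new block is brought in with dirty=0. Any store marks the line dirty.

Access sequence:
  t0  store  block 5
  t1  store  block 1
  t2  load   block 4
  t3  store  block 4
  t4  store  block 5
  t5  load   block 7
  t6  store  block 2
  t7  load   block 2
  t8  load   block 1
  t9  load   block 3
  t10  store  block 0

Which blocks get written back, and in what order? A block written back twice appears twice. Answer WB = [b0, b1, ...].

  0 | W B5 → L1 miss [D]
  1 | W B1 → L1 miss wb→B5 [D]
  2 | R B4 → L0 miss [-]
  3 | W B4 → L0 hit [D]
  4 | W B5 → L1 miss wb→B1 [D]
  5 | R B7 → L3 miss [-]
  6 | W B2 → L2 miss [D]
  7 | R B2 → L2 hit [D]
  8 | R B1 → L1 miss wb→B5 [-]
  9 | R B3 → L3 miss [-]
  10 | W B0 → L0 miss wb→B4 [D]

WB = [5, 1, 5, 4]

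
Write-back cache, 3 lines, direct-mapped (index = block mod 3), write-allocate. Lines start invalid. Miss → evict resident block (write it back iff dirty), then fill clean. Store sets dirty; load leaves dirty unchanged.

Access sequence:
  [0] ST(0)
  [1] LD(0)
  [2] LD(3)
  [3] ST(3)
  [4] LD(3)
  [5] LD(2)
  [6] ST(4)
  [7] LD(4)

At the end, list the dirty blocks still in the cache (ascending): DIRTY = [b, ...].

0: W B0 -> L0 miss  d=D]
1: R B0 -> L0 hit  d=D]
2: R B3 -> L0 miss wb->B0  d=-]
3: W B3 -> L0 hit  d=D]
4: R B3 -> L0 hit  d=D]
5: R B2 -> L2 miss  d=-]
6: W B4 -> L1 miss  d=D]
7: R B4 -> L1 hit  d=D]

DIRTY = [3, 4]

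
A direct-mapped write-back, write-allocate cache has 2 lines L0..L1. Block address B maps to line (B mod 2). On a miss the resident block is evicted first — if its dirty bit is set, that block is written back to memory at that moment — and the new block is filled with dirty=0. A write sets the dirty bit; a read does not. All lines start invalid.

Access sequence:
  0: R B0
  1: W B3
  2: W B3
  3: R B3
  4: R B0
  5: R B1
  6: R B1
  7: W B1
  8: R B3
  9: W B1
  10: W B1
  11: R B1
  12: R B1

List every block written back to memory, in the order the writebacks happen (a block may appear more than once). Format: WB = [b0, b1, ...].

0: R B0 -> L0 miss  d=-]
1: W B3 -> L1 miss  d=D]
2: W B3 -> L1 hit  d=D]
3: R B3 -> L1 hit  d=D]
4: R B0 -> L0 hit  d=-]
5: R B1 -> L1 miss wb->B3  d=-]
6: R B1 -> L1 hit  d=-]
7: W B1 -> L1 hit  d=D]
8: R B3 -> L1 miss wb->B1  d=-]
9: W B1 -> L1 miss  d=D]
10: W B1 -> L1 hit  d=D]
11: R B1 -> L1 hit  d=D]
12: R B1 -> L1 hit  d=D]

WB = [3, 1]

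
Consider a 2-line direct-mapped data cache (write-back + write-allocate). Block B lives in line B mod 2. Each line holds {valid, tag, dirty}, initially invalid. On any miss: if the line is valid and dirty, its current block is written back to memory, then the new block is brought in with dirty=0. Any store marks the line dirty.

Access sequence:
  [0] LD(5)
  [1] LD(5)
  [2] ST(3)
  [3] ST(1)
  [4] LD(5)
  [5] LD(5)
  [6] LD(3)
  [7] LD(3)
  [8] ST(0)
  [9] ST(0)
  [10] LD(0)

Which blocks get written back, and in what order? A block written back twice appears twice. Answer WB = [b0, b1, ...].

WB = [3, 1]

0: R B5 -> L1 miss  d=-]
1: R B5 -> L1 hit  d=-]
2: W B3 -> L1 miss  d=D]
3: W B1 -> L1 miss wb->B3  d=D]
4: R B5 -> L1 miss wb->B1  d=-]
5: R B5 -> L1 hit  d=-]
6: R B3 -> L1 miss  d=-]
7: R B3 -> L1 hit  d=-]
8: W B0 -> L0 miss  d=D]
9: W B0 -> L0 hit  d=D]
10: R B0 -> L0 hit  d=D]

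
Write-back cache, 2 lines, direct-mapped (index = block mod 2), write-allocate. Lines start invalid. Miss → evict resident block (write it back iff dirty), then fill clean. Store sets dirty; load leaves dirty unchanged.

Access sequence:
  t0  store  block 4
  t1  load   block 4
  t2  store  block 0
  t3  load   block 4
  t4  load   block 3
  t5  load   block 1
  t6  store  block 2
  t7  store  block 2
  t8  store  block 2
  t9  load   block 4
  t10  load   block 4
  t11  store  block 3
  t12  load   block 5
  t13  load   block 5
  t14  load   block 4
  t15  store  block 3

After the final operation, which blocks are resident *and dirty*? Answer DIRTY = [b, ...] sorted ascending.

0: W B4 → L0 miss [D]
1: R B4 → L0 hit [D]
2: W B0 → L0 miss wb→B4 [D]
3: R B4 → L0 miss wb→B0 [-]
4: R B3 → L1 miss [-]
5: R B1 → L1 miss [-]
6: W B2 → L0 miss [D]
7: W B2 → L0 hit [D]
8: W B2 → L0 hit [D]
9: R B4 → L0 miss wb→B2 [-]
10: R B4 → L0 hit [-]
11: W B3 → L1 miss [D]
12: R B5 → L1 miss wb→B3 [-]
13: R B5 → L1 hit [-]
14: R B4 → L0 hit [-]
15: W B3 → L1 miss [D]

DIRTY = [3]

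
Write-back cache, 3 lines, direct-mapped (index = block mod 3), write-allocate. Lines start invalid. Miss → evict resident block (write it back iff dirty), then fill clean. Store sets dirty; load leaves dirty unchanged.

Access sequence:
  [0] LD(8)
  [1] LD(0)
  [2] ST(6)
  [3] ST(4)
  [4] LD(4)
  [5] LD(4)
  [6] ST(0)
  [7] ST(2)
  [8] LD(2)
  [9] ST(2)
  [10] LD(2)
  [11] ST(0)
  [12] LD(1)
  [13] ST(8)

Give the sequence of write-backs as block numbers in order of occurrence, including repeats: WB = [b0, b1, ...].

WB = [6, 4, 2]

0: R B8 → L2 miss [-]
1: R B0 → L0 miss [-]
2: W B6 → L0 miss [D]
3: W B4 → L1 miss [D]
4: R B4 → L1 hit [D]
5: R B4 → L1 hit [D]
6: W B0 → L0 miss wb→B6 [D]
7: W B2 → L2 miss [D]
8: R B2 → L2 hit [D]
9: W B2 → L2 hit [D]
10: R B2 → L2 hit [D]
11: W B0 → L0 hit [D]
12: R B1 → L1 miss wb→B4 [-]
13: W B8 → L2 miss wb→B2 [D]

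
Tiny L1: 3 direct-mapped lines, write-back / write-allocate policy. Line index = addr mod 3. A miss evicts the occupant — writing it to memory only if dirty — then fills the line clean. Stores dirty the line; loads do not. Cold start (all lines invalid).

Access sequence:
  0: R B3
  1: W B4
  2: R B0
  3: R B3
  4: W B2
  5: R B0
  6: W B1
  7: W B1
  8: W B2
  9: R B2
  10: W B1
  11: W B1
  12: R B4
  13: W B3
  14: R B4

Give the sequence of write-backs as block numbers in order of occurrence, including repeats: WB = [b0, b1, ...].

  0 | R B3 → L0 miss [-]
  1 | W B4 → L1 miss [D]
  2 | R B0 → L0 miss [-]
  3 | R B3 → L0 miss [-]
  4 | W B2 → L2 miss [D]
  5 | R B0 → L0 miss [-]
  6 | W B1 → L1 miss wb→B4 [D]
  7 | W B1 → L1 hit [D]
  8 | W B2 → L2 hit [D]
  9 | R B2 → L2 hit [D]
  10 | W B1 → L1 hit [D]
  11 | W B1 → L1 hit [D]
  12 | R B4 → L1 miss wb→B1 [-]
  13 | W B3 → L0 miss [D]
  14 | R B4 → L1 hit [-]

WB = [4, 1]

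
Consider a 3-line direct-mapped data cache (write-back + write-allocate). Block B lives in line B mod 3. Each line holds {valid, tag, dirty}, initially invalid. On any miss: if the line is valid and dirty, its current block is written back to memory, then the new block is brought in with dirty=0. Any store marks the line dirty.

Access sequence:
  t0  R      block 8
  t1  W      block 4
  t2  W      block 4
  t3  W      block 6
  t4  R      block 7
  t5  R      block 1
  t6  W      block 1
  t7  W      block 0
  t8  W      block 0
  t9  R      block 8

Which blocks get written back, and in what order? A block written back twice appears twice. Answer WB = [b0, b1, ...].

WB = [4, 6]

  0 | R B8 → L2 miss [-]
  1 | W B4 → L1 miss [D]
  2 | W B4 → L1 hit [D]
  3 | W B6 → L0 miss [D]
  4 | R B7 → L1 miss wb→B4 [-]
  5 | R B1 → L1 miss [-]
  6 | W B1 → L1 hit [D]
  7 | W B0 → L0 miss wb→B6 [D]
  8 | W B0 → L0 hit [D]
  9 | R B8 → L2 hit [-]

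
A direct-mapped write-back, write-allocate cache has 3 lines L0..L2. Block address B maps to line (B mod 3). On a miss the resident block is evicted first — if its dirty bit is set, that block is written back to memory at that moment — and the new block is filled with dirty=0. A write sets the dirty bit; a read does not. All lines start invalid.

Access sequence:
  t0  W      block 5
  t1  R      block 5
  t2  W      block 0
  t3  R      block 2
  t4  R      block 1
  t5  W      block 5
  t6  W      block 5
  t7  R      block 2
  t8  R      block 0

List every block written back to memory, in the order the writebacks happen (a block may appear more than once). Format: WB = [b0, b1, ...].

WB = [5, 5]

0: W B5 → L2 miss [D]
1: R B5 → L2 hit [D]
2: W B0 → L0 miss [D]
3: R B2 → L2 miss wb→B5 [-]
4: R B1 → L1 miss [-]
5: W B5 → L2 miss [D]
6: W B5 → L2 hit [D]
7: R B2 → L2 miss wb→B5 [-]
8: R B0 → L0 hit [D]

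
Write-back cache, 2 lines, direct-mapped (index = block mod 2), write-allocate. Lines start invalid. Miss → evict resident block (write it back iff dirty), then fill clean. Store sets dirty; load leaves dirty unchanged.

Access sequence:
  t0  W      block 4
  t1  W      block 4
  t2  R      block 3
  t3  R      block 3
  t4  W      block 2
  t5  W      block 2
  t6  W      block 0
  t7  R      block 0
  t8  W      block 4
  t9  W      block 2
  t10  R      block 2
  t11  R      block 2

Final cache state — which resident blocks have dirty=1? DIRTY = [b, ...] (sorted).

0: W B4 → L0 miss [D]
1: W B4 → L0 hit [D]
2: R B3 → L1 miss [-]
3: R B3 → L1 hit [-]
4: W B2 → L0 miss wb→B4 [D]
5: W B2 → L0 hit [D]
6: W B0 → L0 miss wb→B2 [D]
7: R B0 → L0 hit [D]
8: W B4 → L0 miss wb→B0 [D]
9: W B2 → L0 miss wb→B4 [D]
10: R B2 → L0 hit [D]
11: R B2 → L0 hit [D]

DIRTY = [2]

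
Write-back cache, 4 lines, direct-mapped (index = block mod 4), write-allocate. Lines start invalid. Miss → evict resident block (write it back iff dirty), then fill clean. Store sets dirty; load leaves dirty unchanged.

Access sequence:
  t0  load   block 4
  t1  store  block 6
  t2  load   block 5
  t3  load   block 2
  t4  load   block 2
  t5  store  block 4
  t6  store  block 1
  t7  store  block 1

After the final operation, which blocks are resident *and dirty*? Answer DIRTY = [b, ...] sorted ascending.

DIRTY = [1, 4]

  0 | R B4 → L0 miss [-]
  1 | W B6 → L2 miss [D]
  2 | R B5 → L1 miss [-]
  3 | R B2 → L2 miss wb→B6 [-]
  4 | R B2 → L2 hit [-]
  5 | W B4 → L0 hit [D]
  6 | W B1 → L1 miss [D]
  7 | W B1 → L1 hit [D]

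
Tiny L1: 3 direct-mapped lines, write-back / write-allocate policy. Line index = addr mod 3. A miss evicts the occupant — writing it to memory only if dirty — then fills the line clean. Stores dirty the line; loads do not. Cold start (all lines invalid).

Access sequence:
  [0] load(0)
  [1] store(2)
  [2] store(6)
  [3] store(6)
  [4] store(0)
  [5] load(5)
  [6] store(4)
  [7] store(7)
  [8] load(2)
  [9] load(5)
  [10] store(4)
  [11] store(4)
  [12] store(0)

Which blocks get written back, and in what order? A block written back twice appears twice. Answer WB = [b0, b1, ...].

  0 | R B0 → L0 miss [-]
  1 | W B2 → L2 miss [D]
  2 | W B6 → L0 miss [D]
  3 | W B6 → L0 hit [D]
  4 | W B0 → L0 miss wb→B6 [D]
  5 | R B5 → L2 miss wb→B2 [-]
  6 | W B4 → L1 miss [D]
  7 | W B7 → L1 miss wb→B4 [D]
  8 | R B2 → L2 miss [-]
  9 | R B5 → L2 miss [-]
  10 | W B4 → L1 miss wb→B7 [D]
  11 | W B4 → L1 hit [D]
  12 | W B0 → L0 hit [D]

WB = [6, 2, 4, 7]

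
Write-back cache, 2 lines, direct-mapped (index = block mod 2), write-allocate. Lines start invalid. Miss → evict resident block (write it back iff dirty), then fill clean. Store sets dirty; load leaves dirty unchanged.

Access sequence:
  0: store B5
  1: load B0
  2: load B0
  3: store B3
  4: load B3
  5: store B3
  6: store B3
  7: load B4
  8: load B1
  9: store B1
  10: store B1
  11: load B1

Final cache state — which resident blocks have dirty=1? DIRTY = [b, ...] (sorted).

DIRTY = [1]

0: W B5 -> L1 miss  d=D]
1: R B0 -> L0 miss  d=-]
2: R B0 -> L0 hit  d=-]
3: W B3 -> L1 miss wb->B5  d=D]
4: R B3 -> L1 hit  d=D]
5: W B3 -> L1 hit  d=D]
6: W B3 -> L1 hit  d=D]
7: R B4 -> L0 miss  d=-]
8: R B1 -> L1 miss wb->B3  d=-]
9: W B1 -> L1 hit  d=D]
10: W B1 -> L1 hit  d=D]
11: R B1 -> L1 hit  d=D]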